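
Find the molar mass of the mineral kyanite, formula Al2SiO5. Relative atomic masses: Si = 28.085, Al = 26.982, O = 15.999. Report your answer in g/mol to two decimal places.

162.04 g/mol

The formula mass is the sum 2*26.982 + 1*28.085 + 5*15.999.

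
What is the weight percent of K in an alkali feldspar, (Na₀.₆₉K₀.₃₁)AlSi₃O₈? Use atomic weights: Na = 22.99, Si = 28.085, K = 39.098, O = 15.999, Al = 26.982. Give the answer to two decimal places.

4.54 weight percent

Formula mass = 0.69·22.99 + 0.31·39.098 + 1·26.982 + 3·28.085 + 8·15.999 = 267.212 g/mol, of which 12.120 g is K.
So K makes up 12.120/267.212 = 0.0454 of the mass, i.e. 4.54%.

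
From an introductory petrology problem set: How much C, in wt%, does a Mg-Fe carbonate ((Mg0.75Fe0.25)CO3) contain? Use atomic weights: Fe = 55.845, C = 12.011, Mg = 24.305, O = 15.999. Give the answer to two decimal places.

Molar mass of (Mg0.75Fe0.25)CO3: 0.75×24.305 + 0.25×55.845 + 1×12.011 + 3×15.999 = 92.198 g/mol.
Mass of C per formula unit: 1 × 12.011 = 12.011 g.
Weight fraction C = 12.011 / 92.198 = 0.1303.

13.03 wt%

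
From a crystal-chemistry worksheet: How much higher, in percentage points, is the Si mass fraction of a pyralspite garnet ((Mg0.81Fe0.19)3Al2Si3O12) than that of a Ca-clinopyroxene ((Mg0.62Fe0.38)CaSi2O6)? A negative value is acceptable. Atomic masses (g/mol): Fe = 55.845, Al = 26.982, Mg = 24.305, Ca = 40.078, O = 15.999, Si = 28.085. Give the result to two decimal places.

-4.57 percentage points

First mineral: 84.255 g Si in 421.100 g formula = 20.01 wt% Si.
Second mineral: 56.170 g Si in 228.532 g formula = 24.58 wt% Si.
20.01% − 24.58% gives a difference of -4.57 percentage points.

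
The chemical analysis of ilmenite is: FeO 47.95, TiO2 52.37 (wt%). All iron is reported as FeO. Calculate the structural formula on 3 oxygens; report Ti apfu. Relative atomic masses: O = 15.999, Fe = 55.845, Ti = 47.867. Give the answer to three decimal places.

0.994 Ti apfu

FeO (M=71.844): mol = 0.66742; Fe = 0.66742, O = 0.66742.
TiO2 (M=79.865): mol = 0.65573; Ti = 0.65573, O = 1.31146.
ΣO = 1.97888; factor = 3/ΣO = 1.51601.
Ti apfu = 0.65573 × 1.51601 = 0.994.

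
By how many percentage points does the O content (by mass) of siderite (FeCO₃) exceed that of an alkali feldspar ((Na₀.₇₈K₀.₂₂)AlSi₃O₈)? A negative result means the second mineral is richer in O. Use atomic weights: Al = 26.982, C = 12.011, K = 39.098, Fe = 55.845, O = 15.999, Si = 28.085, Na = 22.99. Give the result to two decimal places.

First mineral: 47.997 g O in 115.853 g formula = 41.43 wt% O.
Second mineral: 127.992 g O in 265.763 g formula = 48.16 wt% O.
41.43% − 48.16% gives a difference of -6.73 percentage points.

-6.73 percentage points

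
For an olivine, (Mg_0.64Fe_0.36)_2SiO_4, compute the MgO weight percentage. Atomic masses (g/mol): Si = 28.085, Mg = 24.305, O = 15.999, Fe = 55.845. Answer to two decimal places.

31.57 wt%

Formula mass = 163.400 g/mol.
1.28 Mg → 1.2800 mol MgO per formula unit; M(MgO) = 40.304, so MgO mass = 51.589 g.
51.589/163.400 × 100 = 31.57 wt%.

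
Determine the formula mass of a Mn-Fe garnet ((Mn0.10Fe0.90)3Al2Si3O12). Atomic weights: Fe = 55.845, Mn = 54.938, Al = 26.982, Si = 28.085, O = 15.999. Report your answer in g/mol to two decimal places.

497.47 g/mol

M = 0.30×54.938 + 2.70×55.845 + 2×26.982 + 3×28.085 + 12×15.999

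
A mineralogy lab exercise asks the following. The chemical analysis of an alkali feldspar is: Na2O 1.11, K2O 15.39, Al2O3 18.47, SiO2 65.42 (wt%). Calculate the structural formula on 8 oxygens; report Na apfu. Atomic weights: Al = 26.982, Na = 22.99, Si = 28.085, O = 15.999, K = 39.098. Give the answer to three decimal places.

0.099 Na apfu

Na2O: 1.11/61.979 = 0.01791 mol → 0.03582 mol Na, 0.01791 mol O.
K2O: 15.39/94.195 = 0.16338 mol → 0.32676 mol K, 0.16338 mol O.
Al2O3: 18.47/101.961 = 0.18115 mol → 0.36230 mol Al, 0.54345 mol O.
SiO2: 65.42/60.083 = 1.08883 mol → 1.08883 mol Si, 2.17766 mol O.
Total oxygen = 2.90240 mol. Normalization factor = 8/2.90240 = 2.75634.
Na per 8 O = 0.03582 × 2.75634 = 0.099.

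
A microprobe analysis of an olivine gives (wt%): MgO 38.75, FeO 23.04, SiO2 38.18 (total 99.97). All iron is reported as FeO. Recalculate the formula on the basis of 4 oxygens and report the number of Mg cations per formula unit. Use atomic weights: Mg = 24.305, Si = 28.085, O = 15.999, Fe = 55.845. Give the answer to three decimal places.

1.506 Mg apfu

MgO (M=40.304): mol = 0.96144; Mg = 0.96144, O = 0.96144.
FeO (M=71.844): mol = 0.32069; Fe = 0.32069, O = 0.32069.
SiO2 (M=60.083): mol = 0.63545; Si = 0.63545, O = 1.27090.
ΣO = 2.55303; factor = 4/ΣO = 1.56677.
Mg apfu = 0.96144 × 1.56677 = 1.506.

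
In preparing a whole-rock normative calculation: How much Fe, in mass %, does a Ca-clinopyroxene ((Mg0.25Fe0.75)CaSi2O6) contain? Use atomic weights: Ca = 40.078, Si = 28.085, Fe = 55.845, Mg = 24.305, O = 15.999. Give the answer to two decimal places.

Molar mass of (Mg0.25Fe0.75)CaSi2O6: 0.25·24.305 + 0.75·55.845 + 1·40.078 + 2·28.085 + 6·15.999 = 240.202 g/mol.
Mass of Fe per formula unit: 0.75 × 55.845 = 41.884 g.
Weight fraction Fe = 41.884 / 240.202 = 0.1744.

17.44 mass %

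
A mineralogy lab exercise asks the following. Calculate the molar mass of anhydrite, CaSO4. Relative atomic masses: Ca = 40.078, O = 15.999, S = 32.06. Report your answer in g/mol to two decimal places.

The formula mass is the sum 1(40.078) + 1(32.06) + 4(15.999).

136.13 g/mol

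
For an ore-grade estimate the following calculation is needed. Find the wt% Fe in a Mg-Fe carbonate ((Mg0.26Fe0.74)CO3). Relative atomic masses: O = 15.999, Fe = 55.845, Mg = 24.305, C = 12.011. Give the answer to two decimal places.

M((Mg0.26Fe0.74)CO3) = 107.653 g/mol.
Fe contributes 0.74 × 55.845 = 41.325 g per mole.
41.325/107.653 = 0.3839 → 38.39%.

38.39 weight percent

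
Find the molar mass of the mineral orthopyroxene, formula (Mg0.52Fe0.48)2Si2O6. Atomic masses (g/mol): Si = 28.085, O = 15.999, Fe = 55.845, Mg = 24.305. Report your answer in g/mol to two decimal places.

The formula mass is the sum 1.04×24.305 + 0.96×55.845 + 2×28.085 + 6×15.999.

231.05 g/mol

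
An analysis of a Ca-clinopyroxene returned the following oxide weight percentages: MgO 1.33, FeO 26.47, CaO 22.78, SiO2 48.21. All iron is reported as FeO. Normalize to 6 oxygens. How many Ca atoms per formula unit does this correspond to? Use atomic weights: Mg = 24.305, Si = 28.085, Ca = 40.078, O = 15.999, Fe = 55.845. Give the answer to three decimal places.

1.010 Ca apfu

MgO: 1.33/40.304 = 0.03300 mol → 0.03300 mol Mg, 0.03300 mol O.
FeO: 26.47/71.844 = 0.36844 mol → 0.36844 mol Fe, 0.36844 mol O.
CaO: 22.78/56.077 = 0.40623 mol → 0.40623 mol Ca, 0.40623 mol O.
SiO2: 48.21/60.083 = 0.80239 mol → 0.80239 mol Si, 1.60478 mol O.
Total oxygen = 2.41245 mol. Normalization factor = 6/2.41245 = 2.48710.
Ca per 6 O = 0.40623 × 2.48710 = 1.010.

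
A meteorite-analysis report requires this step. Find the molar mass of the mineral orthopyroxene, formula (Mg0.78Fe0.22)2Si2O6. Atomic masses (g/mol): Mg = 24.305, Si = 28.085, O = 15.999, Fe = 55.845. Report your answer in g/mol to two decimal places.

Mg: 1.56 × 24.305 = 37.9158
Fe: 0.44 × 55.845 = 24.5718
Si: 2 × 28.085 = 56.1700
O: 6 × 15.999 = 95.9940
Summing the contributions gives the formula mass.

214.65 g/mol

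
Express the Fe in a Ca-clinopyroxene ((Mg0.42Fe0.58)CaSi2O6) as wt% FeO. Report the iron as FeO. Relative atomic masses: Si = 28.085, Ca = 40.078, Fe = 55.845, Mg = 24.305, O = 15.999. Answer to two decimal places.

Molar mass of (Mg0.42Fe0.58)CaSi2O6 = 0.42·24.305 + 0.58·55.845 + 1·40.078 + 2·28.085 + 6·15.999 = 234.840 g/mol.
Each formula unit contains 0.58 Fe, equivalent to 0.58/1 = 0.5800 mol FeO.
M(FeO) = 1×55.845 + 1×15.999 = 71.844 g/mol.
Mass of FeO per formula unit = 0.5800 × 71.844 = 41.670 g.
FeO wt% = 41.670 / 234.840 × 100 = 17.74%.

17.74 wt%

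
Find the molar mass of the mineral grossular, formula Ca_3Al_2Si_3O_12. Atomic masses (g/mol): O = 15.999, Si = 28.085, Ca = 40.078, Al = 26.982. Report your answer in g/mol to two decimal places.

The formula mass is the sum 3*40.078 + 2*26.982 + 3*28.085 + 12*15.999.

450.44 g/mol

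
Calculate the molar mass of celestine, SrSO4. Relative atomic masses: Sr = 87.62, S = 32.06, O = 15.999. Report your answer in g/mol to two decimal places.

183.68 g/mol

Sr: 1 × 87.62 = 87.6200
S: 1 × 32.06 = 32.0600
O: 4 × 15.999 = 63.9960
Summing the contributions gives the formula mass.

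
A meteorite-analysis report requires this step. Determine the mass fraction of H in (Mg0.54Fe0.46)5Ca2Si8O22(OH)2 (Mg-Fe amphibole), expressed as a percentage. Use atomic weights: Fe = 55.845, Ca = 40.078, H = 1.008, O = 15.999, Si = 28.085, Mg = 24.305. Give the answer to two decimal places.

0.23 mass %

Formula mass = 2.70*24.305 + 2.30*55.845 + 2*40.078 + 8*28.085 + 24*15.999 + 2*1.008 = 884.895 g/mol, of which 2.016 g is H.
So H makes up 2.016/884.895 = 0.0023 of the mass, i.e. 0.23%.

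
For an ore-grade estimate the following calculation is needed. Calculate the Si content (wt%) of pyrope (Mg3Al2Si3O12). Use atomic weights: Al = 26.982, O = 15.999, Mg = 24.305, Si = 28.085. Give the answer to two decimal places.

20.90 wt%

Formula mass = 3·24.305 + 2·26.982 + 3·28.085 + 12·15.999 = 403.122 g/mol, of which 84.255 g is Si.
So Si makes up 84.255/403.122 = 0.2090 of the mass, i.e. 20.90%.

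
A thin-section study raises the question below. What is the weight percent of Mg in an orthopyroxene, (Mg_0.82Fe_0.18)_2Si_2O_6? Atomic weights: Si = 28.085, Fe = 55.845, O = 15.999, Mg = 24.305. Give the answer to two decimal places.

18.79 mass %

Formula mass = 1.64·24.305 + 0.36·55.845 + 2·28.085 + 6·15.999 = 212.128 g/mol, of which 39.860 g is Mg.
So Mg makes up 39.860/212.128 = 0.1879 of the mass, i.e. 18.79%.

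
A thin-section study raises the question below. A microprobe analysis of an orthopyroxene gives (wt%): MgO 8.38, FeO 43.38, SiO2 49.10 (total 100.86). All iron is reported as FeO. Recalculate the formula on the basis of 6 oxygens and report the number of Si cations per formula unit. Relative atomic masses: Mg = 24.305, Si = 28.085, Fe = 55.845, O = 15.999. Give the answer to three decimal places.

2.004 Si apfu

MgO: 8.38/40.304 = 0.20792 mol → 0.20792 mol Mg, 0.20792 mol O.
FeO: 43.38/71.844 = 0.60381 mol → 0.60381 mol Fe, 0.60381 mol O.
SiO2: 49.10/60.083 = 0.81720 mol → 0.81720 mol Si, 1.63440 mol O.
Total oxygen = 2.44613 mol. Normalization factor = 6/2.44613 = 2.45285.
Si per 6 O = 0.81720 × 2.45285 = 2.004.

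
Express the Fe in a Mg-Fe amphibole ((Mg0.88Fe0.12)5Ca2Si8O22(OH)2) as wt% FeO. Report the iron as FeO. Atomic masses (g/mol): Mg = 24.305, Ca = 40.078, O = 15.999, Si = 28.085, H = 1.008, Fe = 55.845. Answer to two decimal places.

5.19 wt%

M((Mg0.88Fe0.12)5Ca2Si8O22(OH)2) = 831.277 g/mol; M(FeO) = 71.844 g/mol.
Moles FeO per formula unit = 0.60 Fe ÷ 1 = 0.6000.
FeO fraction = (0.6000 × 71.844) / 831.277 = 43.106/831.277 = 0.0519.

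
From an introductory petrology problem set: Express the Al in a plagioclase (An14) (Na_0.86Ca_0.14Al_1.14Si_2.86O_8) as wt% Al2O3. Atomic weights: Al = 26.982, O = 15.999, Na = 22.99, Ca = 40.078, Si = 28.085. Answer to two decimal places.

21.98 wt%

M(Na_0.86Ca_0.14Al_1.14Si_2.86O_8) = 264.457 g/mol; M(Al2O3) = 101.961 g/mol.
Moles Al2O3 per formula unit = 1.14 Al ÷ 2 = 0.5700.
Al2O3 fraction = (0.5700 × 101.961) / 264.457 = 58.118/264.457 = 0.2198.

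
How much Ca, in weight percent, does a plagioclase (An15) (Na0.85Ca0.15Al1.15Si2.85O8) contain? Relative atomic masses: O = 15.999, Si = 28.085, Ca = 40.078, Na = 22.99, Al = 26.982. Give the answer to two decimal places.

Molar mass of Na0.85Ca0.15Al1.15Si2.85O8: 0.85×22.99 + 0.15×40.078 + 1.15×26.982 + 2.85×28.085 + 8×15.999 = 264.617 g/mol.
Mass of Ca per formula unit: 0.15 × 40.078 = 6.012 g.
Weight fraction Ca = 6.012 / 264.617 = 0.0227.

2.27 weight percent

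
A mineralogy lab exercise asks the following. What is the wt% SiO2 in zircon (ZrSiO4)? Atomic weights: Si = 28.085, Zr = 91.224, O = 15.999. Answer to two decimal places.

32.78 wt%

M(ZrSiO4) = 183.305 g/mol; M(SiO2) = 60.083 g/mol.
Moles SiO2 per formula unit = 1 Si ÷ 1 = 1.0000.
SiO2 fraction = (1.0000 × 60.083) / 183.305 = 60.083/183.305 = 0.3278.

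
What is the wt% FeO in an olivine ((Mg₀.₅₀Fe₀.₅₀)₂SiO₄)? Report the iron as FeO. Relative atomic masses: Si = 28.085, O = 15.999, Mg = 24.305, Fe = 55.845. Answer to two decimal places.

Formula mass = 172.231 g/mol.
1 Fe → 1.0000 mol FeO per formula unit; M(FeO) = 71.844, so FeO mass = 71.844 g.
71.844/172.231 × 100 = 41.71 wt%.

41.71 wt%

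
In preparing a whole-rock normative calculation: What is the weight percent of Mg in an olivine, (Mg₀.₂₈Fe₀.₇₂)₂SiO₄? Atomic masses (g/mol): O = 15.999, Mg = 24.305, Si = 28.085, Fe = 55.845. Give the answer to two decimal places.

7.31 mass %

Molar mass of (Mg₀.₂₈Fe₀.₇₂)₂SiO₄: 0.56*24.305 + 1.44*55.845 + 1*28.085 + 4*15.999 = 186.109 g/mol.
Mass of Mg per formula unit: 0.56 × 24.305 = 13.611 g.
Weight fraction Mg = 13.611 / 186.109 = 0.0731.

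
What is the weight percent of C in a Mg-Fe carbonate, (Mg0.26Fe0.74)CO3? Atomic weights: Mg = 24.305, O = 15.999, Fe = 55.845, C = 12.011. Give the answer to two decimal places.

11.16 wt%

Molar mass of (Mg0.26Fe0.74)CO3: 0.26·24.305 + 0.74·55.845 + 1·12.011 + 3·15.999 = 107.653 g/mol.
Mass of C per formula unit: 1 × 12.011 = 12.011 g.
Weight fraction C = 12.011 / 107.653 = 0.1116.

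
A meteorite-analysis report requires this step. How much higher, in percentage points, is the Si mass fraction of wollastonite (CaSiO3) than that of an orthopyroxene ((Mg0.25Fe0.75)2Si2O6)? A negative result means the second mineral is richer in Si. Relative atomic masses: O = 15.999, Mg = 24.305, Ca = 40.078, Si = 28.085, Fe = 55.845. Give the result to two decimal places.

First mineral: 28.085 g Si in 116.160 g formula = 24.18 wt% Si.
Second mineral: 56.170 g Si in 248.084 g formula = 22.64 wt% Si.
24.18% − 22.64% gives a difference of 1.54 percentage points.

1.54 percentage points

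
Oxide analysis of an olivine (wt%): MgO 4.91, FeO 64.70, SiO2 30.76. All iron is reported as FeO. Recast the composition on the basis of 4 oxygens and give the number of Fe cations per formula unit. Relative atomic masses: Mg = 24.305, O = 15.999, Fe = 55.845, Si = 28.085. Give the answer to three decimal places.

MgO: 4.91/40.304 = 0.12182 mol → 0.12182 mol Mg, 0.12182 mol O.
FeO: 64.70/71.844 = 0.90056 mol → 0.90056 mol Fe, 0.90056 mol O.
SiO2: 30.76/60.083 = 0.51196 mol → 0.51196 mol Si, 1.02392 mol O.
Total oxygen = 2.04630 mol. Normalization factor = 4/2.04630 = 1.95475.
Fe per 4 O = 0.90056 × 1.95475 = 1.760.

1.760 Fe apfu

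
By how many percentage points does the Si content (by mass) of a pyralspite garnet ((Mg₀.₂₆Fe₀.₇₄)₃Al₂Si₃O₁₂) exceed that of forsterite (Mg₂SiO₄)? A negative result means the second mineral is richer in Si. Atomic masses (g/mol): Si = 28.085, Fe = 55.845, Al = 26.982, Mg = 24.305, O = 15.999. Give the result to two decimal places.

-2.15 percentage points

First mineral: 84.255 g Si in 473.141 g formula = 17.81 wt% Si.
Second mineral: 28.085 g Si in 140.691 g formula = 19.96 wt% Si.
17.81% − 19.96% gives a difference of -2.15 percentage points.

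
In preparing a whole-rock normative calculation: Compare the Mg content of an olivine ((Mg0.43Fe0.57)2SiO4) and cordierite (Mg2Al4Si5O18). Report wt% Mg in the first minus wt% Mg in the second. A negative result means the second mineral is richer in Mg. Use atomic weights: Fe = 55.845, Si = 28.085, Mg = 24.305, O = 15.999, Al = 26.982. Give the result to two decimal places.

Mg in (Mg0.43Fe0.57)2SiO4: molar mass 176.647 g/mol; 0.86×24.305 = 20.902 g → 11.83 wt%.
Mg in Mg2Al4Si5O18: molar mass 584.945 g/mol; 2×24.305 = 48.610 g → 8.31 wt%.
Difference = 11.83 − 8.31 = 3.52 percentage points.

3.52 percentage points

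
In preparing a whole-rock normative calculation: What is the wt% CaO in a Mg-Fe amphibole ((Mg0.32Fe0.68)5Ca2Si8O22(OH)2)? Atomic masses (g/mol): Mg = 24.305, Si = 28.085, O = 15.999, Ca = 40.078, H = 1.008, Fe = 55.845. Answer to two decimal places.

Formula mass = 919.589 g/mol.
2 Ca → 2.0000 mol CaO per formula unit; M(CaO) = 56.077, so CaO mass = 112.154 g.
112.154/919.589 × 100 = 12.20 wt%.

12.20 wt%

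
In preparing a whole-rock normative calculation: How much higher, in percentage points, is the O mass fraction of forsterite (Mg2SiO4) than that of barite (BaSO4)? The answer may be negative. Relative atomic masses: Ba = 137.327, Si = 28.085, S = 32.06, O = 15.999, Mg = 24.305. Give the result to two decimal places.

M(Mg2SiO4) = 140.691 g/mol, so wt% O = 63.996/140.691 × 100 = 45.49%.
M(BaSO4) = 233.383 g/mol, so wt% O = 63.996/233.383 × 100 = 27.42%.
45.49 − 27.42 = 18.07 pp.

18.07 percentage points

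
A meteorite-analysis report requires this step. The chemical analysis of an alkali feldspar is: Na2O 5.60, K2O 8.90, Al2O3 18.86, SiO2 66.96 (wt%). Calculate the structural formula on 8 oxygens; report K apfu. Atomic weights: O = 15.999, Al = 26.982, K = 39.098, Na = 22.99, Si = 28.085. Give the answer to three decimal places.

0.509 K apfu

Na2O (M=61.979): mol = 0.09035; Na = 0.18070, O = 0.09035.
K2O (M=94.195): mol = 0.09448; K = 0.18896, O = 0.09448.
Al2O3 (M=101.961): mol = 0.18497; Al = 0.36994, O = 0.55491.
SiO2 (M=60.083): mol = 1.11446; Si = 1.11446, O = 2.22892.
ΣO = 2.96866; factor = 8/ΣO = 2.69482.
K apfu = 0.18896 × 2.69482 = 0.509.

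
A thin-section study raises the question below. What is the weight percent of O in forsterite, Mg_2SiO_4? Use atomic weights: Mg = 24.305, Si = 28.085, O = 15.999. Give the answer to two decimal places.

M(Mg_2SiO_4) = 140.691 g/mol.
O contributes 4 × 15.999 = 63.996 g per mole.
63.996/140.691 = 0.4549 → 45.49%.

45.49 wt%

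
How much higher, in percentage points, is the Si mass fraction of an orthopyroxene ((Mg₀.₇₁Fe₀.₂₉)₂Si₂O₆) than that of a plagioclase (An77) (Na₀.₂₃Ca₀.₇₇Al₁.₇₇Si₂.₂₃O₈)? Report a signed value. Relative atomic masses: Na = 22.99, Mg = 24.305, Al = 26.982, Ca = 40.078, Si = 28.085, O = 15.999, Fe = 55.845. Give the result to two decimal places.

2.83 percentage points

Si in (Mg₀.₇₁Fe₀.₂₉)₂Si₂O₆: molar mass 219.067 g/mol; 2×28.085 = 56.170 g → 25.64 wt%.
Si in Na₀.₂₃Ca₀.₇₇Al₁.₇₇Si₂.₂₃O₈: molar mass 274.527 g/mol; 2.23×28.085 = 62.630 g → 22.81 wt%.
Difference = 25.64 − 22.81 = 2.83 percentage points.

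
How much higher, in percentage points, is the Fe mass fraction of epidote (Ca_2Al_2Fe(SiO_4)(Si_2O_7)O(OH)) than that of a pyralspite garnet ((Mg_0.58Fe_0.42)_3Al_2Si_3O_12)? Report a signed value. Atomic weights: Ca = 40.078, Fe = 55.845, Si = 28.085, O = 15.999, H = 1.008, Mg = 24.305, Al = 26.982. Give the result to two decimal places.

-4.33 percentage points

M(Ca_2Al_2Fe(SiO_4)(Si_2O_7)O(OH)) = 483.215 g/mol, so wt% Fe = 55.845/483.215 × 100 = 11.56%.
M((Mg_0.58Fe_0.42)_3Al_2Si_3O_12) = 442.862 g/mol, so wt% Fe = 70.365/442.862 × 100 = 15.89%.
11.56 − 15.89 = -4.33 pp.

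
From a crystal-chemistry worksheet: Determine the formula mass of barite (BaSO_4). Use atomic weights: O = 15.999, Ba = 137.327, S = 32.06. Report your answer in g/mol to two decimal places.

233.38 g/mol

M = 1×137.327 + 1×32.06 + 4×15.999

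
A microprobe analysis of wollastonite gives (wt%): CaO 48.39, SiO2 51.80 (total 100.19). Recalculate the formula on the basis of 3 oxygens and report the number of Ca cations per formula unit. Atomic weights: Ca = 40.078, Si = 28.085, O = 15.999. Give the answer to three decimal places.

CaO: 48.39/56.077 = 0.86292 mol → 0.86292 mol Ca, 0.86292 mol O.
SiO2: 51.80/60.083 = 0.86214 mol → 0.86214 mol Si, 1.72428 mol O.
Total oxygen = 2.58720 mol. Normalization factor = 3/2.58720 = 1.15955.
Ca per 3 O = 0.86292 × 1.15955 = 1.001.

1.001 Ca apfu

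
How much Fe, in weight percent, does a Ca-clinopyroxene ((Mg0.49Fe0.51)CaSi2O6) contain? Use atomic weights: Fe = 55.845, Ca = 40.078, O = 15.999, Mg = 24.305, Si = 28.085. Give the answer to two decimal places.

Formula mass = 0.49*24.305 + 0.51*55.845 + 1*40.078 + 2*28.085 + 6*15.999 = 232.632 g/mol, of which 28.481 g is Fe.
So Fe makes up 28.481/232.632 = 0.1224 of the mass, i.e. 12.24%.

12.24 weight percent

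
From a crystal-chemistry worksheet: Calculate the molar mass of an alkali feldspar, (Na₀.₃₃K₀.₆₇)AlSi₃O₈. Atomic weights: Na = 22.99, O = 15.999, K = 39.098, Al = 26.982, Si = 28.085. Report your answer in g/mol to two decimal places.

The formula mass is the sum 0.33*22.99 + 0.67*39.098 + 1*26.982 + 3*28.085 + 8*15.999.

273.01 g/mol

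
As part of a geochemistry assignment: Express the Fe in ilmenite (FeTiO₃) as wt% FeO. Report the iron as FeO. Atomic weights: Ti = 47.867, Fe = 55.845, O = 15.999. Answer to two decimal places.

Formula mass = 151.709 g/mol.
1 Fe → 1.0000 mol FeO per formula unit; M(FeO) = 71.844, so FeO mass = 71.844 g.
71.844/151.709 × 100 = 47.36 wt%.

47.36 wt%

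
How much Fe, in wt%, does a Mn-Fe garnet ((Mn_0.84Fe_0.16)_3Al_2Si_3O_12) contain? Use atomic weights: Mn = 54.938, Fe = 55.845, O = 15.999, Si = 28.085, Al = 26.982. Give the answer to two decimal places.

5.41 wt%

Molar mass of (Mn_0.84Fe_0.16)_3Al_2Si_3O_12: 2.52×54.938 + 0.48×55.845 + 2×26.982 + 3×28.085 + 12×15.999 = 495.456 g/mol.
Mass of Fe per formula unit: 0.48 × 55.845 = 26.806 g.
Weight fraction Fe = 26.806 / 495.456 = 0.0541.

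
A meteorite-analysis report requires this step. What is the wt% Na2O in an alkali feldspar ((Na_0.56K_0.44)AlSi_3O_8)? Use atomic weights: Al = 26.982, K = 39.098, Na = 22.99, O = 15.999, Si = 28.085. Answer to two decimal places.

Molar mass of (Na_0.56K_0.44)AlSi_3O_8 = 0.56·22.99 + 0.44·39.098 + 1·26.982 + 3·28.085 + 8·15.999 = 269.307 g/mol.
Each formula unit contains 0.56 Na, equivalent to 0.56/2 = 0.2800 mol Na2O.
M(Na2O) = 2×22.99 + 1×15.999 = 61.979 g/mol.
Mass of Na2O per formula unit = 0.2800 × 61.979 = 17.354 g.
Na2O wt% = 17.354 / 269.307 × 100 = 6.44%.

6.44 wt%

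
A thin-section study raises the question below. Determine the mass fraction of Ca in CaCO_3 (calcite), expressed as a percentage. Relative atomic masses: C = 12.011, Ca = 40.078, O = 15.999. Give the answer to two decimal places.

M(CaCO_3) = 100.086 g/mol.
Ca contributes 1 × 40.078 = 40.078 g per mole.
40.078/100.086 = 0.4004 → 40.04%.

40.04 wt%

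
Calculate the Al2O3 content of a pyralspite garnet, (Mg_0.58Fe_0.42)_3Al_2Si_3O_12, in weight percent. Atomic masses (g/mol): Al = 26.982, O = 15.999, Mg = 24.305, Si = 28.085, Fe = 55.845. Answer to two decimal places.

23.02 wt%

Molar mass of (Mg_0.58Fe_0.42)_3Al_2Si_3O_12 = 1.74·24.305 + 1.26·55.845 + 2·26.982 + 3·28.085 + 12·15.999 = 442.862 g/mol.
Each formula unit contains 2 Al, equivalent to 2/2 = 1.0000 mol Al2O3.
M(Al2O3) = 2×26.982 + 3×15.999 = 101.961 g/mol.
Mass of Al2O3 per formula unit = 1.0000 × 101.961 = 101.961 g.
Al2O3 wt% = 101.961 / 442.862 × 100 = 23.02%.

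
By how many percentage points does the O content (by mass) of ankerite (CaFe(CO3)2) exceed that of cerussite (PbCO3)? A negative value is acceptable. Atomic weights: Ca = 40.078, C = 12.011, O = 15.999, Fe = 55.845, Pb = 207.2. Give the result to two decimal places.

26.49 percentage points

O in CaFe(CO3)2: molar mass 215.939 g/mol; 6×15.999 = 95.994 g → 44.45 wt%.
O in PbCO3: molar mass 267.208 g/mol; 3×15.999 = 47.997 g → 17.96 wt%.
Difference = 44.45 − 17.96 = 26.49 percentage points.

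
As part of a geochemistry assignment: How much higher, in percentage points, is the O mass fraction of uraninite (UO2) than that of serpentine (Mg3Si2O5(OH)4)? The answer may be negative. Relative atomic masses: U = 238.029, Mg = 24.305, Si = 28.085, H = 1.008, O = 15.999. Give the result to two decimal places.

O in UO2: molar mass 270.027 g/mol; 2×15.999 = 31.998 g → 11.85 wt%.
O in Mg3Si2O5(OH)4: molar mass 277.108 g/mol; 9×15.999 = 143.991 g → 51.96 wt%.
Difference = 11.85 − 51.96 = -40.11 percentage points.

-40.11 percentage points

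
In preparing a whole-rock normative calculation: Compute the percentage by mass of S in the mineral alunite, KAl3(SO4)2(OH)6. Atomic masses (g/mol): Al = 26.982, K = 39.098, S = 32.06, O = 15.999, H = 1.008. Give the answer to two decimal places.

M(KAl3(SO4)2(OH)6) = 414.198 g/mol.
S contributes 2 × 32.06 = 64.120 g per mole.
64.120/414.198 = 0.1548 → 15.48%.

15.48 weight percent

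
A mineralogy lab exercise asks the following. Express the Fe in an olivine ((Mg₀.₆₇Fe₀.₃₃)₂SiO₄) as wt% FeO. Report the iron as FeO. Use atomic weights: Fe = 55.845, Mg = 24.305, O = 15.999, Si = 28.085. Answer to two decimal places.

29.36 wt%

Formula mass = 161.507 g/mol.
0.66 Fe → 0.6600 mol FeO per formula unit; M(FeO) = 71.844, so FeO mass = 47.417 g.
47.417/161.507 × 100 = 29.36 wt%.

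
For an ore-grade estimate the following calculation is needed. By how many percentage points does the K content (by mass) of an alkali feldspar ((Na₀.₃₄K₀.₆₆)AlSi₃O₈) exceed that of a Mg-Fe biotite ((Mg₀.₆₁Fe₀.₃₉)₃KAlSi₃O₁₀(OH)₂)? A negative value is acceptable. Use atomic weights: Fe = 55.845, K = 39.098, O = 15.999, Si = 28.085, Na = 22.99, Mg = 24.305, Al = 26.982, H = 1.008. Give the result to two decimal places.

0.85 percentage points

First mineral: 25.805 g K in 272.850 g formula = 9.46 wt% K.
Second mineral: 39.098 g K in 454.156 g formula = 8.61 wt% K.
9.46% − 8.61% gives a difference of 0.85 percentage points.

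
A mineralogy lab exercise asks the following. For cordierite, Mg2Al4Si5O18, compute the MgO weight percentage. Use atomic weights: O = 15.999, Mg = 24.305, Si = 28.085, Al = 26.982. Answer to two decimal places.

Formula mass = 584.945 g/mol.
2 Mg → 2.0000 mol MgO per formula unit; M(MgO) = 40.304, so MgO mass = 80.608 g.
80.608/584.945 × 100 = 13.78 wt%.

13.78 wt%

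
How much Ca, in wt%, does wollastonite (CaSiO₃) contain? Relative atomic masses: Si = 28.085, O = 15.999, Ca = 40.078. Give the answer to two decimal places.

34.50 wt%

M(CaSiO₃) = 116.160 g/mol.
Ca contributes 1 × 40.078 = 40.078 g per mole.
40.078/116.160 = 0.3450 → 34.50%.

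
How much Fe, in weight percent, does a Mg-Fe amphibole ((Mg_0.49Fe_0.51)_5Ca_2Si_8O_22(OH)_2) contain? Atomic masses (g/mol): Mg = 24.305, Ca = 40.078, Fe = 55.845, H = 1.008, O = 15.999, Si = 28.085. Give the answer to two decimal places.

Molar mass of (Mg_0.49Fe_0.51)_5Ca_2Si_8O_22(OH)_2: 2.45*24.305 + 2.55*55.845 + 2*40.078 + 8*28.085 + 24*15.999 + 2*1.008 = 892.780 g/mol.
Mass of Fe per formula unit: 2.55 × 55.845 = 142.405 g.
Weight fraction Fe = 142.405 / 892.780 = 0.1595.

15.95 weight percent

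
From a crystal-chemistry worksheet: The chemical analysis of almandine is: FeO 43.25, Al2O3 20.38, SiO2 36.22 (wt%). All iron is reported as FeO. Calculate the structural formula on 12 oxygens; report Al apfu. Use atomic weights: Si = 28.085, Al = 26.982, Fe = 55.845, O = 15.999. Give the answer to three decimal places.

1.993 Al apfu

FeO (M=71.844): mol = 0.60200; Fe = 0.60200, O = 0.60200.
Al2O3 (M=101.961): mol = 0.19988; Al = 0.39976, O = 0.59964.
SiO2 (M=60.083): mol = 0.60283; Si = 0.60283, O = 1.20566.
ΣO = 2.40730; factor = 12/ΣO = 4.98484.
Al apfu = 0.39976 × 4.98484 = 1.993.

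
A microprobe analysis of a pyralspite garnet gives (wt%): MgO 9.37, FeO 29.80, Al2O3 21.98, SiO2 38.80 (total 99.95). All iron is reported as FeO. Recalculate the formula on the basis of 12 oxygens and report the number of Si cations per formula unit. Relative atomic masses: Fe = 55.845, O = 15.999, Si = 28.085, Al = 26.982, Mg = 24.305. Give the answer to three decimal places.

MgO (M=40.304): mol = 0.23248; Mg = 0.23248, O = 0.23248.
FeO (M=71.844): mol = 0.41479; Fe = 0.41479, O = 0.41479.
Al2O3 (M=101.961): mol = 0.21557; Al = 0.43114, O = 0.64671.
SiO2 (M=60.083): mol = 0.64577; Si = 0.64577, O = 1.29154.
ΣO = 2.58552; factor = 12/ΣO = 4.64123.
Si apfu = 0.64577 × 4.64123 = 2.997.

2.997 Si apfu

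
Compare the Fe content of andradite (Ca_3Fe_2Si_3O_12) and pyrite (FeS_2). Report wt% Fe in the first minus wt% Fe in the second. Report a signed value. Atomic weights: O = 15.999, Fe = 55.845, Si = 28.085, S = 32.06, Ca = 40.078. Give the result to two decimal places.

-24.57 percentage points

M(Ca_3Fe_2Si_3O_12) = 508.167 g/mol, so wt% Fe = 111.690/508.167 × 100 = 21.98%.
M(FeS_2) = 119.965 g/mol, so wt% Fe = 55.845/119.965 × 100 = 46.55%.
21.98 − 46.55 = -24.57 pp.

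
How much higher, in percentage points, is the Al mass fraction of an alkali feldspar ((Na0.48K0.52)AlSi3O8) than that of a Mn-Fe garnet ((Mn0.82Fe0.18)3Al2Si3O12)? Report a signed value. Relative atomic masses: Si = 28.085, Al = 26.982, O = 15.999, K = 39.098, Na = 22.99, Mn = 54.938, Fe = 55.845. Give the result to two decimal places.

Al in (Na0.48K0.52)AlSi3O8: molar mass 270.595 g/mol; 1×26.982 = 26.982 g → 9.97 wt%.
Al in (Mn0.82Fe0.18)3Al2Si3O12: molar mass 495.511 g/mol; 2×26.982 = 53.964 g → 10.89 wt%.
Difference = 9.97 − 10.89 = -0.92 percentage points.

-0.92 percentage points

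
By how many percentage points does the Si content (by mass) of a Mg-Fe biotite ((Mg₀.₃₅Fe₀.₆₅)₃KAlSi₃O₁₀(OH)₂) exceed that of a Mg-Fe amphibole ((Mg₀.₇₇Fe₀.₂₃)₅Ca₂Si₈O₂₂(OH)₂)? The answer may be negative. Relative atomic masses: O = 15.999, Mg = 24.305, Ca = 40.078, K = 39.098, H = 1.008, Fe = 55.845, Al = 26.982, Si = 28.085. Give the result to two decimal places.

First mineral: 84.255 g Si in 478.757 g formula = 17.60 wt% Si.
Second mineral: 224.680 g Si in 848.624 g formula = 26.48 wt% Si.
17.60% − 26.48% gives a difference of -8.88 percentage points.

-8.88 percentage points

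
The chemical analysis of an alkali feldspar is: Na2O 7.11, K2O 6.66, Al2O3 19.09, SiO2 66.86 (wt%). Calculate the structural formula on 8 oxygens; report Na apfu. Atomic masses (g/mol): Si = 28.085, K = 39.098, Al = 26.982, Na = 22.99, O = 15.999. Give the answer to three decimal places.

Na2O: 7.11/61.979 = 0.11472 mol → 0.22944 mol Na, 0.11472 mol O.
K2O: 6.66/94.195 = 0.07070 mol → 0.14140 mol K, 0.07070 mol O.
Al2O3: 19.09/101.961 = 0.18723 mol → 0.37446 mol Al, 0.56169 mol O.
SiO2: 66.86/60.083 = 1.11279 mol → 1.11279 mol Si, 2.22558 mol O.
Total oxygen = 2.97269 mol. Normalization factor = 8/2.97269 = 2.69117.
Na per 8 O = 0.22944 × 2.69117 = 0.617.

0.617 Na apfu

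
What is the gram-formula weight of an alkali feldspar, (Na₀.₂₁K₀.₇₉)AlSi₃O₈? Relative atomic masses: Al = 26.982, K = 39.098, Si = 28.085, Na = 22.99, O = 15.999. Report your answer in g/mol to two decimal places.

274.94 g/mol

The formula mass is the sum 0.21(22.99) + 0.79(39.098) + 1(26.982) + 3(28.085) + 8(15.999).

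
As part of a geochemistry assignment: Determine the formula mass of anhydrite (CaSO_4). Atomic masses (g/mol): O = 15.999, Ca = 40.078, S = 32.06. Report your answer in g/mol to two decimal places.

Ca: 1 × 40.078 = 40.0780
S: 1 × 32.06 = 32.0600
O: 4 × 15.999 = 63.9960
Summing the contributions gives the formula mass.

136.13 g/mol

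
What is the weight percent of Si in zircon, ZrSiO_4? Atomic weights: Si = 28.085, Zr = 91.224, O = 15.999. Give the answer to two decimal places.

Molar mass of ZrSiO_4: 1×91.224 + 1×28.085 + 4×15.999 = 183.305 g/mol.
Mass of Si per formula unit: 1 × 28.085 = 28.085 g.
Weight fraction Si = 28.085 / 183.305 = 0.1532.

15.32 weight percent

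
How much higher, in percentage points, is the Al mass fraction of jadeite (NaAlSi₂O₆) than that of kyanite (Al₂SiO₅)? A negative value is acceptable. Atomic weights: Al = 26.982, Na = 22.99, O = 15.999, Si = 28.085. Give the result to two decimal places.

-19.95 percentage points

M(NaAlSi₂O₆) = 202.136 g/mol, so wt% Al = 26.982/202.136 × 100 = 13.35%.
M(Al₂SiO₅) = 162.044 g/mol, so wt% Al = 53.964/162.044 × 100 = 33.30%.
13.35 − 33.30 = -19.95 pp.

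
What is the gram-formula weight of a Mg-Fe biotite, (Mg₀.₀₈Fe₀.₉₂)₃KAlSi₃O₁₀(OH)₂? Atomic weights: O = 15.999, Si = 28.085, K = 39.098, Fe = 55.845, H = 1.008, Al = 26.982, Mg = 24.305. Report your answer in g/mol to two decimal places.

504.30 g/mol

The formula mass is the sum 0.24*24.305 + 2.76*55.845 + 1*39.098 + 1*26.982 + 3*28.085 + 12*15.999 + 2*1.008.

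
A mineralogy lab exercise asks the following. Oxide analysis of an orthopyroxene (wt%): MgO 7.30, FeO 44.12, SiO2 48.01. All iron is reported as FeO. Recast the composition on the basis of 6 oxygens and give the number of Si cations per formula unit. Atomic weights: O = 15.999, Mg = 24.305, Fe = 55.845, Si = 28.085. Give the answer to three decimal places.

MgO (M=40.304): mol = 0.18112; Mg = 0.18112, O = 0.18112.
FeO (M=71.844): mol = 0.61411; Fe = 0.61411, O = 0.61411.
SiO2 (M=60.083): mol = 0.79906; Si = 0.79906, O = 1.59812.
ΣO = 2.39335; factor = 6/ΣO = 2.50695.
Si apfu = 0.79906 × 2.50695 = 2.003.

2.003 Si apfu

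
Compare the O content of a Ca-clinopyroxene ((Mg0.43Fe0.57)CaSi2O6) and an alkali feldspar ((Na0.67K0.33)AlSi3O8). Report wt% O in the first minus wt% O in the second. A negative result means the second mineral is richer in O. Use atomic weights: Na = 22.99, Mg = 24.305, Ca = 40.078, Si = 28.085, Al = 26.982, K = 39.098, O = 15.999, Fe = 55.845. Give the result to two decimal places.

First mineral: 95.994 g O in 234.525 g formula = 40.93 wt% O.
Second mineral: 127.992 g O in 267.535 g formula = 47.84 wt% O.
40.93% − 47.84% gives a difference of -6.91 percentage points.

-6.91 percentage points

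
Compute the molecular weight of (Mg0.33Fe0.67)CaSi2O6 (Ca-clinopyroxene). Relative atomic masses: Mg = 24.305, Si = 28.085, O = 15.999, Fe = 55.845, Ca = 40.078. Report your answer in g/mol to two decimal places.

237.68 g/mol

M = 0.33*24.305 + 0.67*55.845 + 1*40.078 + 2*28.085 + 6*15.999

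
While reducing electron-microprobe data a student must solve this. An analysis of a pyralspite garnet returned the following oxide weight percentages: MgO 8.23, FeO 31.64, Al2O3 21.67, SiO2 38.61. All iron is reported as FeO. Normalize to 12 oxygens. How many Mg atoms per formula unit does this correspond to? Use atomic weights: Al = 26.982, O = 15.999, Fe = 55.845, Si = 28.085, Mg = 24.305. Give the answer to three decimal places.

8.23 wt% MgO ÷ 40.304 g/mol = 0.20420 mol, giving 0.20420 Mg and 0.20420 O.
31.64 wt% FeO ÷ 71.844 g/mol = 0.44040 mol, giving 0.44040 Fe and 0.44040 O.
21.67 wt% Al2O3 ÷ 101.961 g/mol = 0.21253 mol, giving 0.42506 Al and 0.63759 O.
38.61 wt% SiO2 ÷ 60.083 g/mol = 0.64261 mol, giving 0.64261 Si and 1.28522 O.
Oxygen sums to 2.56741; scaling by 12/2.56741 = 4.67397 puts the formula on 12 O.
Mg: 0.20420 × 4.67397 = 0.954 atoms per formula unit.

0.954 Mg apfu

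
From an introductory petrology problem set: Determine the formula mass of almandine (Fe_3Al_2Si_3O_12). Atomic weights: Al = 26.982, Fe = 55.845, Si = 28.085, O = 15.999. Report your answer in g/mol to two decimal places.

Fe: 3 × 55.845 = 167.5350
Al: 2 × 26.982 = 53.9640
Si: 3 × 28.085 = 84.2550
O: 12 × 15.999 = 191.9880
Summing the contributions gives the formula mass.

497.74 g/mol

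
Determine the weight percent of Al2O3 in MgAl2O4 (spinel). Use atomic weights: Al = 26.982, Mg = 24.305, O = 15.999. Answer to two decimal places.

71.67 wt%

M(MgAl2O4) = 142.265 g/mol; M(Al2O3) = 101.961 g/mol.
Moles Al2O3 per formula unit = 2 Al ÷ 2 = 1.0000.
Al2O3 fraction = (1.0000 × 101.961) / 142.265 = 101.961/142.265 = 0.7167.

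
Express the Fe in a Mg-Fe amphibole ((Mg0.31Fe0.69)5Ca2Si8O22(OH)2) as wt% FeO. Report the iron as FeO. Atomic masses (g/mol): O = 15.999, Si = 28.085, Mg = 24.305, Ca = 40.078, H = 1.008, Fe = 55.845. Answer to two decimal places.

M((Mg0.31Fe0.69)5Ca2Si8O22(OH)2) = 921.166 g/mol; M(FeO) = 71.844 g/mol.
Moles FeO per formula unit = 3.45 Fe ÷ 1 = 3.4500.
FeO fraction = (3.4500 × 71.844) / 921.166 = 247.862/921.166 = 0.2691.

26.91 wt%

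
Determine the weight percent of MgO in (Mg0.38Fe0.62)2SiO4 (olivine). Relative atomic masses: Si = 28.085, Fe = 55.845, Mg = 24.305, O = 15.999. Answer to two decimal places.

17.04 wt%

M((Mg0.38Fe0.62)2SiO4) = 179.801 g/mol; M(MgO) = 40.304 g/mol.
Moles MgO per formula unit = 0.76 Mg ÷ 1 = 0.7600.
MgO fraction = (0.7600 × 40.304) / 179.801 = 30.631/179.801 = 0.1704.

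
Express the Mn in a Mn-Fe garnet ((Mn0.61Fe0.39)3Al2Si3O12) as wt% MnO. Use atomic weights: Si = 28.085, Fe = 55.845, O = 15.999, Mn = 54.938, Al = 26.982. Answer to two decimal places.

26.17 wt%

M((Mn0.61Fe0.39)3Al2Si3O12) = 496.082 g/mol; M(MnO) = 70.937 g/mol.
Moles MnO per formula unit = 1.83 Mn ÷ 1 = 1.8300.
MnO fraction = (1.8300 × 70.937) / 496.082 = 129.815/496.082 = 0.2617.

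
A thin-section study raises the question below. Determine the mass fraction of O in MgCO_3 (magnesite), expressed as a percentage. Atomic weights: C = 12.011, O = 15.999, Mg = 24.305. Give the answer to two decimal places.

56.93 wt%

Formula mass = 1*24.305 + 1*12.011 + 3*15.999 = 84.313 g/mol, of which 47.997 g is O.
So O makes up 47.997/84.313 = 0.5693 of the mass, i.e. 56.93%.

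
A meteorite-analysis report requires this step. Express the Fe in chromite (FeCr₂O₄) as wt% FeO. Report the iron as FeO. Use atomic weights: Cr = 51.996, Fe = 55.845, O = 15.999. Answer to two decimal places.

M(FeCr₂O₄) = 223.833 g/mol; M(FeO) = 71.844 g/mol.
Moles FeO per formula unit = 1 Fe ÷ 1 = 1.0000.
FeO fraction = (1.0000 × 71.844) / 223.833 = 71.844/223.833 = 0.3210.

32.10 wt%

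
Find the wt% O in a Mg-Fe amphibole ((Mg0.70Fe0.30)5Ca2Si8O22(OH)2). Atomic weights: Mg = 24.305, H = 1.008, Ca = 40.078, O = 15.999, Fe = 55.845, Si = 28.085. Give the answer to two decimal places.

44.67 mass %

Molar mass of (Mg0.70Fe0.30)5Ca2Si8O22(OH)2: 3.50·24.305 + 1.50·55.845 + 2·40.078 + 8·28.085 + 24·15.999 + 2·1.008 = 859.663 g/mol.
Mass of O per formula unit: 24 × 15.999 = 383.976 g.
Weight fraction O = 383.976 / 859.663 = 0.4467.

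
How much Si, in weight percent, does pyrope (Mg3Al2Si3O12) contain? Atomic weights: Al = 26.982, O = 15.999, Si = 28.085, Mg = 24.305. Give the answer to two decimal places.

M(Mg3Al2Si3O12) = 403.122 g/mol.
Si contributes 3 × 28.085 = 84.255 g per mole.
84.255/403.122 = 0.2090 → 20.90%.

20.90 weight percent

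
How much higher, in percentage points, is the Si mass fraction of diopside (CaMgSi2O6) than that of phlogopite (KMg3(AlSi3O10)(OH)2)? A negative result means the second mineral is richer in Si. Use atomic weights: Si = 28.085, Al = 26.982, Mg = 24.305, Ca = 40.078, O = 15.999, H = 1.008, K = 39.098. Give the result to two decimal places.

Si in CaMgSi2O6: molar mass 216.547 g/mol; 2×28.085 = 56.170 g → 25.94 wt%.
Si in KMg3(AlSi3O10)(OH)2: molar mass 417.254 g/mol; 3×28.085 = 84.255 g → 20.19 wt%.
Difference = 25.94 − 20.19 = 5.75 percentage points.

5.75 percentage points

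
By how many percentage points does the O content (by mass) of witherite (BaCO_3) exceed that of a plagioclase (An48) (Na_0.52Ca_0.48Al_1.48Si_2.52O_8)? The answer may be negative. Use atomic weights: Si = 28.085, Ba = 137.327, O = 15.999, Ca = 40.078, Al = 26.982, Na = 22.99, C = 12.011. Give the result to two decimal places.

M(BaCO_3) = 197.335 g/mol, so wt% O = 47.997/197.335 × 100 = 24.32%.
M(Na_0.52Ca_0.48Al_1.48Si_2.52O_8) = 269.892 g/mol, so wt% O = 127.992/269.892 × 100 = 47.42%.
24.32 − 47.42 = -23.10 pp.

-23.10 percentage points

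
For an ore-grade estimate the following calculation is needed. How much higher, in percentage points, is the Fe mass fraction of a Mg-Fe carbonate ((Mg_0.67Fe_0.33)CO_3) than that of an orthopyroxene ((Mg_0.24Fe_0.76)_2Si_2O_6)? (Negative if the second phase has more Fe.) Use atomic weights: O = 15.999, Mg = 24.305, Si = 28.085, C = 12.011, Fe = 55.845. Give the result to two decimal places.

M((Mg_0.67Fe_0.33)CO_3) = 94.721 g/mol, so wt% Fe = 18.429/94.721 × 100 = 19.46%.
M((Mg_0.24Fe_0.76)_2Si_2O_6) = 248.715 g/mol, so wt% Fe = 84.884/248.715 × 100 = 34.13%.
19.46 − 34.13 = -14.67 pp.

-14.67 percentage points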